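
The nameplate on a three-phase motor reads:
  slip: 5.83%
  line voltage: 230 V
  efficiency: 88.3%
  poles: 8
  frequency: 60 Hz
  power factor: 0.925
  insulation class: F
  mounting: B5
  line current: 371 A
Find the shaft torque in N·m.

P_in = √3·V·I·cosφ = 1.732 × 230 × 371 × 0.925 = 136707 W
P_out = η·P_in = 0.883 × 136707 = 120712 W
n_s = 120×60/8 = 900 rpm; n = 900×(1−0.0583) = 848 rpm
ω = 2π×848/60 = 88.8 rad/s
τ = P_out/ω = 120712/88.8 = 1360 N·m

1360 N·m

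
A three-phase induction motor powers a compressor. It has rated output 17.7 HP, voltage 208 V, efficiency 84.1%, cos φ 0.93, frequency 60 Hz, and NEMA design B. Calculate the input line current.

46.9 A

P_out = 17.7 × 746 = 13204 W
P_in = P_out / η = 13204 / 0.841 = 15700 W
I_L = P_in / (√3·V_L·cosφ) = 15700 / (1.732 × 208 × 0.93) = 46.9 A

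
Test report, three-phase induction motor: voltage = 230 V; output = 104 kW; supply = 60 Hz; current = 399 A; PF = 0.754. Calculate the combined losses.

15.8 kW

P_in = √3·V·I·cosφ = 1.732×230×399×0.754 = 119845 W
P_out = 104000 W
Losses = P_in − P_out = 119845 − 104000 = 15845 W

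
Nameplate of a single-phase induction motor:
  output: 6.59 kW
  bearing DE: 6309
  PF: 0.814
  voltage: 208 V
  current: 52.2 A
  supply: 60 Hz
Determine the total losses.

P_in = V·I·cosφ = 208×52.2×0.814 = 8838 W
P_out = 6590 W
Losses = P_in − P_out = 8838 − 6590 = 2248 W

2.25 kW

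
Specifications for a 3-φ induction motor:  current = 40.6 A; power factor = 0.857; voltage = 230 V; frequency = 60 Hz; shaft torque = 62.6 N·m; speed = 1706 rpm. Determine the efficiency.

ω = 2π × 1706/60 = 178.7 rad/s; P_out = τω = 62.6 × 178.7 = 11187 W
P_in = √3·V_L·I_L·cosφ = 1.732 × 230 × 40.6 × 0.857 = 13861 W
η = P_out / P_in = 11187 / 13861 = 0.807 = 80.7%

80.7 %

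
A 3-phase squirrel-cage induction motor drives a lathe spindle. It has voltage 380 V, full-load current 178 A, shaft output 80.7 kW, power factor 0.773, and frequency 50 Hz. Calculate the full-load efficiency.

P_out = 80.7 kW = 80700 W
P_in = √3·V_L·I_L·cosφ = 1.732 × 380 × 178 × 0.773 = 90559 W
η = P_out / P_in = 80700 / 90559 = 0.891 = 89.1%

89.1 %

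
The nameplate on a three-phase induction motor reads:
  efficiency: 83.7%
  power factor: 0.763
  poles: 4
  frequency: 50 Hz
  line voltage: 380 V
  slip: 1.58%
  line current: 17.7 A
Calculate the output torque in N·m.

P_in = √3·V·I·cosφ = 1.732 × 380 × 17.7 × 0.763 = 8889 W
P_out = η·P_in = 0.837 × 8889 = 7440 W
n_s = 120×50/4 = 1500 rpm; n = 1500×(1−0.0158) = 1476 rpm
ω = 2π×1476/60 = 154.6 rad/s
τ = P_out/ω = 7440/154.6 = 48.1 N·m

48.1 N·m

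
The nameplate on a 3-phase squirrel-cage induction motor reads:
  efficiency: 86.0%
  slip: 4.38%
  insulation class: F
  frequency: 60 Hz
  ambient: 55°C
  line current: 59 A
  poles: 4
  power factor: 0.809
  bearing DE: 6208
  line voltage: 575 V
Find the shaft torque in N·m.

227 N·m

P_in = √3·V·I·cosφ = 1.732 × 575 × 59 × 0.809 = 47535 W
P_out = η·P_in = 0.86 × 47535 = 40880 W
n_s = 120×60/4 = 1800 rpm; n = 1800×(1−0.0438) = 1721 rpm
ω = 2π×1721/60 = 180.2 rad/s
τ = P_out/ω = 40880/180.2 = 227 N·m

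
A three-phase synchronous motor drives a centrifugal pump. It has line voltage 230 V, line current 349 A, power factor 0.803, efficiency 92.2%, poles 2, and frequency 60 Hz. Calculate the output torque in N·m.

P_in = √3·V·I·cosφ = 1.732 × 230 × 349 × 0.803 = 111639 W
P_out = η·P_in = 0.922 × 111639 = 102931 W
n = n_s = 120×60/2 = 3600 rpm (synchronous)
ω = 2π×3600/60 = 377 rad/s
τ = P_out/ω = 102931/377 = 273 N·m

273 N·m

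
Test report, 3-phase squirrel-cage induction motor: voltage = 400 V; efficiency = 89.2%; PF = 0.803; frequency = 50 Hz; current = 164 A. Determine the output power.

P_in = √3·V·I·cosφ = 1.732 × 400 × 164 × 0.803 = 91236 W
P_out = η·P_in = 0.892 × 91236 = 81383 W

81.4 kW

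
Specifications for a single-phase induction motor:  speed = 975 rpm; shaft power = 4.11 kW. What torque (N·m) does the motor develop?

40.3 N·m

ω = 2π × 975/60 = 102.1 rad/s
τ = P/ω = 4110/102.1 = 40.3 N·m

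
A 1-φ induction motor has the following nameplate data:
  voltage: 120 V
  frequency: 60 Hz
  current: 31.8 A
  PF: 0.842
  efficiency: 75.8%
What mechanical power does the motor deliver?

2.44 kW

P_in = V·I·cosφ = 120 × 31.8 × 0.842 = 3213 W
P_out = η·P_in = 0.758 × 3213 = 2435 W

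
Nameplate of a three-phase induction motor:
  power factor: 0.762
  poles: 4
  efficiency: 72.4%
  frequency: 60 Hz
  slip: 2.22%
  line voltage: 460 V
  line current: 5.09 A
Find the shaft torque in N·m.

P_in = √3·V·I·cosφ = 1.732 × 460 × 5.09 × 0.762 = 3090 W
P_out = η·P_in = 0.724 × 3090 = 2237 W
n_s = 120×60/4 = 1800 rpm; n = 1800×(1−0.0222) = 1760 rpm
ω = 2π×1760/60 = 184.3 rad/s
τ = P_out/ω = 2237/184.3 = 12.1 N·m

12.1 N·m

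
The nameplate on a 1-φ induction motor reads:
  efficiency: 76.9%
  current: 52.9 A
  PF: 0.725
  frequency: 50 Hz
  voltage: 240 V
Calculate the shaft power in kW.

P_in = V·I·cosφ = 240 × 52.9 × 0.725 = 9205 W
P_out = η·P_in = 0.769 × 9205 = 7079 W

7.08 kW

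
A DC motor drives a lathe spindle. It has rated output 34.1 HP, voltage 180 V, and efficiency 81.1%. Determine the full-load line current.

174 A

P_out = 34.1 × 746 = 25439 W
P_in = P_out / η = 25439 / 0.811 = 31367 W
I = P_in / V = 31367 / 180 = 174 A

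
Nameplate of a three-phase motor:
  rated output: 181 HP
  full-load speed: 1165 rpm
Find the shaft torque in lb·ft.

P_out = 181 × 746 = 135026 W
ω = 2π × 1165/60 = 122 rad/s
τ = P_out/ω = 135026/122 = 1107 N·m
In lb·ft: 1107/1.356 = 816 lb·ft

816 lb·ft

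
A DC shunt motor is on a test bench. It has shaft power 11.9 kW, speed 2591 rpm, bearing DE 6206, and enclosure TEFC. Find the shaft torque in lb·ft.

32.3 lb·ft

ω = 2π × 2591/60 = 271.3 rad/s
τ = P/ω = 11900/271.3 = 43.86 N·m
In lb·ft: 43.86/1.356 = 32.3 lb·ft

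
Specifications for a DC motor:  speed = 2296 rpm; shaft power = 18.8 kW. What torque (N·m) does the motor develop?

78.2 N·m

ω = 2π × 2296/60 = 240.4 rad/s
τ = P/ω = 18800/240.4 = 78.2 N·m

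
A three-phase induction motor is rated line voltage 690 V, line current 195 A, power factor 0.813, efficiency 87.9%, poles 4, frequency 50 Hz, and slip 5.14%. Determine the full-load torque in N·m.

1120 N·m

P_in = √3·V·I·cosφ = 1.732 × 690 × 195 × 0.813 = 189462 W
P_out = η·P_in = 0.879 × 189462 = 166537 W
n_s = 120×50/4 = 1500 rpm; n = 1500×(1−0.0514) = 1423 rpm
ω = 2π×1423/60 = 149 rad/s
τ = P_out/ω = 166537/149 = 1120 N·m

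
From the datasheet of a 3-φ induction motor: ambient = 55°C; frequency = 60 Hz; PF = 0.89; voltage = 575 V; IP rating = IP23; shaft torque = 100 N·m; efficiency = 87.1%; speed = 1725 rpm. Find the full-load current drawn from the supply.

23.4 A

ω = 2π×1725/60 = 180.6 rad/s; P_out = τω = 100 × 180.6 = 18060 W
P_in = P_out / η = 18060 / 0.871 = 20735 W
I_L = P_in / (√3·V_L·cosφ) = 20735 / (1.732 × 575 × 0.89) = 23.4 A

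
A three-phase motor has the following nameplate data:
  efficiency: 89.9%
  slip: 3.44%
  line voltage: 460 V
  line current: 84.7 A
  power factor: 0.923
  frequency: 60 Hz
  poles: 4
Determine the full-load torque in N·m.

308 N·m

P_in = √3·V·I·cosφ = 1.732 × 460 × 84.7 × 0.923 = 62286 W
P_out = η·P_in = 0.899 × 62286 = 55995 W
n_s = 120×60/4 = 1800 rpm; n = 1800×(1−0.0344) = 1738 rpm
ω = 2π×1738/60 = 182 rad/s
τ = P_out/ω = 55995/182 = 308 N·m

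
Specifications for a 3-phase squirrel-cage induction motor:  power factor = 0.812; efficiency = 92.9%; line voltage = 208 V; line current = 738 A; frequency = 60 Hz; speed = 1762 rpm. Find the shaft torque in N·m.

P_in = √3·V·I·cosφ = 1.732 × 208 × 738 × 0.812 = 215886 W
P_out = η·P_in = 0.929 × 215886 = 200558 W
n = 1762 rpm
ω = 2π×1762/60 = 184.5 rad/s
τ = P_out/ω = 200558/184.5 = 1090 N·m

1090 N·m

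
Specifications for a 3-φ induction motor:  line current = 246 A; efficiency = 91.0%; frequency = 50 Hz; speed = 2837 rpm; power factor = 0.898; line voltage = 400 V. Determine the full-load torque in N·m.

P_in = √3·V·I·cosφ = 1.732 × 400 × 246 × 0.898 = 153045 W
P_out = η·P_in = 0.91 × 153045 = 139271 W
n = 2837 rpm
ω = 2π×2837/60 = 297.1 rad/s
τ = P_out/ω = 139271/297.1 = 469 N·m

469 N·m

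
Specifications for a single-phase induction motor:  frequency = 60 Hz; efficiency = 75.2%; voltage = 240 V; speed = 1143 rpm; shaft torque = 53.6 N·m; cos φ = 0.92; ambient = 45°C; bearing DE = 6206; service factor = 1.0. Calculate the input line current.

ω = 2π×1143/60 = 119.7 rad/s; P_out = τω = 53.6 × 119.7 = 6416 W
P_in = P_out / η = 6416 / 0.752 = 8532 W
I = P_in / (V·cosφ) = 8532 / (240 × 0.92) = 38.6 A

38.6 A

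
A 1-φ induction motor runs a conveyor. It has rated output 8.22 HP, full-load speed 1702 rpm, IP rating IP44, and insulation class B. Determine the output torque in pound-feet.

P_out = 8.22 × 746 = 6132 W
ω = 2π × 1702/60 = 178.2 rad/s
τ = P_out/ω = 6132/178.2 = 34.41 N·m
In lb·ft: 34.41/1.356 = 25.4 lb·ft

25.4 lb·ft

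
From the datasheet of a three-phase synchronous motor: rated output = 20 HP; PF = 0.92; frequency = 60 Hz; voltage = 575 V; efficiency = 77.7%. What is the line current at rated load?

P_out = 20 × 746 = 14920 W
P_in = P_out / η = 14920 / 0.777 = 19202 W
I_L = P_in / (√3·V_L·cosφ) = 19202 / (1.732 × 575 × 0.92) = 21 A

21 A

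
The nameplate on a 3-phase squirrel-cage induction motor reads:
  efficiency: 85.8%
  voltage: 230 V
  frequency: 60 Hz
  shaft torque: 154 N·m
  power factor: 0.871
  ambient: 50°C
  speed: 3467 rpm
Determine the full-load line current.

188 A

ω = 2π×3467/60 = 363.1 rad/s; P_out = τω = 154 × 363.1 = 55917 W
P_in = P_out / η = 55917 / 0.858 = 65171 W
I_L = P_in / (√3·V_L·cosφ) = 65171 / (1.732 × 230 × 0.871) = 188 A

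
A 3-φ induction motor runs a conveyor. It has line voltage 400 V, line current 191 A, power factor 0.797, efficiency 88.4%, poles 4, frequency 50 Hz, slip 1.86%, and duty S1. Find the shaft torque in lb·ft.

446 lb·ft

P_in = √3·V·I·cosφ = 1.732 × 400 × 191 × 0.797 = 105463 W
P_out = η·P_in = 0.884 × 105463 = 93229 W
n_s = 120×50/4 = 1500 rpm; n = 1500×(1−0.0186) = 1472 rpm
ω = 2π×1472/60 = 154.1 rad/s
τ = P_out/ω = 93229/154.1 = 605 N·m
In lb·ft: 605/1.356 = 446 lb·ft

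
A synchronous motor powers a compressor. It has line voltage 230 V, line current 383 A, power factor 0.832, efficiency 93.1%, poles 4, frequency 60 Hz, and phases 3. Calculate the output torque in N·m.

627 N·m

P_in = √3·V·I·cosφ = 1.732 × 230 × 383 × 0.832 = 126940 W
P_out = η·P_in = 0.931 × 126940 = 118181 W
n = n_s = 120×60/4 = 1800 rpm (synchronous)
ω = 2π×1800/60 = 188.5 rad/s
τ = P_out/ω = 118181/188.5 = 627 N·m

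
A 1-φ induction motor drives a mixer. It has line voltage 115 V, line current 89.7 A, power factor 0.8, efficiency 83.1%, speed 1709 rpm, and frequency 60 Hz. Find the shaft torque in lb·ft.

28.3 lb·ft

P_in = V·I·cosφ = 115 × 89.7 × 0.8 = 8252 W
P_out = η·P_in = 0.831 × 8252 = 6857 W
n = 1709 rpm
ω = 2π×1709/60 = 179 rad/s
τ = P_out/ω = 6857/179 = 38.31 N·m
In lb·ft: 38.31/1.356 = 28.3 lb·ft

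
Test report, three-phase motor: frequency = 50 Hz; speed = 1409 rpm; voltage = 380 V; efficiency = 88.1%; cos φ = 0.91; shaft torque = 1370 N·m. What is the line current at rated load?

ω = 2π×1409/60 = 147.6 rad/s; P_out = τω = 1370 × 147.6 = 202212 W
P_in = P_out / η = 202212 / 0.881 = 229526 W
I_L = P_in / (√3·V_L·cosφ) = 229526 / (1.732 × 380 × 0.91) = 383 A

383 A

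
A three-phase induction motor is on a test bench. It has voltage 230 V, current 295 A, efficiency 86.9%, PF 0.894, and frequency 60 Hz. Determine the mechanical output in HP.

122 HP

P_in = √3·V·I·cosφ = 1.732 × 230 × 295 × 0.894 = 105059 W
P_out = η·P_in = 0.869 × 105059 = 91296 W
= 91296/746 = 122 HP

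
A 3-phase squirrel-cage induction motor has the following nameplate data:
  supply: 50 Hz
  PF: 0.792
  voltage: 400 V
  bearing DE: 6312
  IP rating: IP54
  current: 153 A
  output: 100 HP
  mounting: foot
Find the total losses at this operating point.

P_in = √3·V·I·cosφ = 1.732×400×153×0.792 = 83951 W
P_out = 100×746 = 74600 W
Losses = P_in − P_out = 83951 − 74600 = 9351 W

9.35 kW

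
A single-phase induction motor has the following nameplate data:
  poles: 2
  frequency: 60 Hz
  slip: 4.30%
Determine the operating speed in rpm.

n_s = 120f/p = 120×60/2 = 3600 rpm
n = n_s(1 − s) = 3600 × (1 − 0.043) = 3445 rpm

3445 rpm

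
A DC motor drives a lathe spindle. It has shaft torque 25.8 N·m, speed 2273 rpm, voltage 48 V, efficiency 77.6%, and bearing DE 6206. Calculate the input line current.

ω = 2π×2273/60 = 238 rad/s; P_out = τω = 25.8 × 238 = 6140 W
P_in = P_out / η = 6140 / 0.776 = 7912 W
I = P_in / V = 7912 / 48 = 165 A

165 A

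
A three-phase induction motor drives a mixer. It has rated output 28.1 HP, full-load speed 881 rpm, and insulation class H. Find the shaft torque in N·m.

227 N·m

P_out = 28.1 × 746 = 20963 W
ω = 2π × 881/60 = 92.26 rad/s
τ = P_out/ω = 20963/92.26 = 227 N·m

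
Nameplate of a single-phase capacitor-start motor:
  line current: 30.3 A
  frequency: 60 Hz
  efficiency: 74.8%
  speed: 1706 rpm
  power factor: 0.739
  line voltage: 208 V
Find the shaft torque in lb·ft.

14.4 lb·ft

P_in = V·I·cosφ = 208 × 30.3 × 0.739 = 4657 W
P_out = η·P_in = 0.748 × 4657 = 3483 W
n = 1706 rpm
ω = 2π×1706/60 = 178.7 rad/s
τ = P_out/ω = 3483/178.7 = 19.49 N·m
In lb·ft: 19.49/1.356 = 14.4 lb·ft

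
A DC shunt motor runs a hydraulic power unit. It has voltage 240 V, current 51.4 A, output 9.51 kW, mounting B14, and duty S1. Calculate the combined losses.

P_in = V·I = 240×51.4 = 12336 W
P_out = 9510 W
Losses = P_in − P_out = 12336 − 9510 = 2826 W

2830 W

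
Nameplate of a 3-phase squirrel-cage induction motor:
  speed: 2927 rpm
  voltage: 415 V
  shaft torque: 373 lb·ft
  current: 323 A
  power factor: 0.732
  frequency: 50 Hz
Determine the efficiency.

91.2 %

τ = 373 lb·ft × 1.356 = 505.8 N·m
ω = 2π × 2927/60 = 306.5 rad/s; P_out = τω = 505.8 × 306.5 = 155028 W
P_in = √3·V_L·I_L·cosφ = 1.732 × 415 × 323 × 0.732 = 169945 W
η = P_out / P_in = 155028 / 169945 = 0.912 = 91.2%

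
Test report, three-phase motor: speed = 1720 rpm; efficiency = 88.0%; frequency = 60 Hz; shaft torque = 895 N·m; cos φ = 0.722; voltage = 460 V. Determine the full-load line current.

ω = 2π×1720/60 = 180.1 rad/s; P_out = τω = 895 × 180.1 = 161190 W
P_in = P_out / η = 161190 / 0.880 = 183170 W
I_L = P_in / (√3·V_L·cosφ) = 183170 / (1.732 × 460 × 0.722) = 318 A

318 A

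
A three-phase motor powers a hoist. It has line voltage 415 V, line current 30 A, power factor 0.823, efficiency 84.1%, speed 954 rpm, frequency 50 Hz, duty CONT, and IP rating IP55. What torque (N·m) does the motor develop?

149 N·m

P_in = √3·V·I·cosφ = 1.732 × 415 × 30 × 0.823 = 17747 W
P_out = η·P_in = 0.841 × 17747 = 14925 W
n = 954 rpm
ω = 2π×954/60 = 99.9 rad/s
τ = P_out/ω = 14925/99.9 = 149 N·m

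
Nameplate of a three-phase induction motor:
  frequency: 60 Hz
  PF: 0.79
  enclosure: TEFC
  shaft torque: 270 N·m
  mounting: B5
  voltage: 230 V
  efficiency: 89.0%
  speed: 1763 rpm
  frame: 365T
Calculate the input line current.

ω = 2π×1763/60 = 184.6 rad/s; P_out = τω = 270 × 184.6 = 49842 W
P_in = P_out / η = 49842 / 0.890 = 56002 W
I_L = P_in / (√3·V_L·cosφ) = 56002 / (1.732 × 230 × 0.79) = 178 A

178 A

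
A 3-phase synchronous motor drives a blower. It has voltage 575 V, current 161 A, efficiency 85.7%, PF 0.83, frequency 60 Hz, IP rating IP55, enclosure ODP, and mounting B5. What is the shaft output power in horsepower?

153 HP

P_in = √3·V·I·cosφ = 1.732 × 575 × 161 × 0.83 = 133082 W
P_out = η·P_in = 0.857 × 133082 = 114051 W
= 114051/746 = 153 HP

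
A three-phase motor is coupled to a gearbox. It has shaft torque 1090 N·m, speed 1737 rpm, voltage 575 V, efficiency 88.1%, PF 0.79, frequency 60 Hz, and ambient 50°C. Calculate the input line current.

ω = 2π×1737/60 = 181.9 rad/s; P_out = τω = 1090 × 181.9 = 198271 W
P_in = P_out / η = 198271 / 0.881 = 225052 W
I_L = P_in / (√3·V_L·cosφ) = 225052 / (1.732 × 575 × 0.79) = 286 A

286 A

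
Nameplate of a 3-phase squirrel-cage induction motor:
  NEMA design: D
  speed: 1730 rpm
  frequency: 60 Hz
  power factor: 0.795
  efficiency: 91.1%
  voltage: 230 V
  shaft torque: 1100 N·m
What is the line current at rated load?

691 A

ω = 2π×1730/60 = 181.2 rad/s; P_out = τω = 1100 × 181.2 = 199320 W
P_in = P_out / η = 199320 / 0.911 = 218793 W
I_L = P_in / (√3·V_L·cosφ) = 218793 / (1.732 × 230 × 0.795) = 691 A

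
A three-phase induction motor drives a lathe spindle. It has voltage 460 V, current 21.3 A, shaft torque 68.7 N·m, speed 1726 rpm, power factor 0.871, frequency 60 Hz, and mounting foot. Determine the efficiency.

84.0 %

ω = 2π × 1726/60 = 180.7 rad/s; P_out = τω = 68.7 × 180.7 = 12414 W
P_in = √3·V_L·I_L·cosφ = 1.732 × 460 × 21.3 × 0.871 = 14781 W
η = P_out / P_in = 12414 / 14781 = 0.840 = 84.0%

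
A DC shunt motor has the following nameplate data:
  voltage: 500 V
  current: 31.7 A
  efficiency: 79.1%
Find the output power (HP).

16.8 HP

P_in = V·I = 500 × 31.7 = 15850 W
P_out = η·P_in = 0.791 × 15850 = 12537 W
= 12537/746 = 16.8 HP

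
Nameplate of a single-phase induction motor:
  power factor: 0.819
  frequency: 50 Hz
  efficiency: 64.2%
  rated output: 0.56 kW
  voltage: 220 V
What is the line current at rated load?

4.84 A

P_out = 0.56 kW = 560 W
P_in = P_out / η = 560 / 0.642 = 872 W
I = P_in / (V·cosφ) = 872 / (220 × 0.819) = 4.84 A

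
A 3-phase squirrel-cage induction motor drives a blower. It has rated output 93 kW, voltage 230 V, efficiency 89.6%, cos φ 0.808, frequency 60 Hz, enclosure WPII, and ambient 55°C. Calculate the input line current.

P_out = 93 kW = 93000 W
P_in = P_out / η = 93000 / 0.896 = 103795 W
I_L = P_in / (√3·V_L·cosφ) = 103795 / (1.732 × 230 × 0.808) = 322 A

322 A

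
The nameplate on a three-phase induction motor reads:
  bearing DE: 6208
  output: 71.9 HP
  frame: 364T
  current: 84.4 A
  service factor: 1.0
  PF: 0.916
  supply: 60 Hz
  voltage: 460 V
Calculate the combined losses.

7.96 kW

P_in = √3·V·I·cosφ = 1.732×460×84.4×0.916 = 61595 W
P_out = 71.9×746 = 53637 W
Losses = P_in − P_out = 61595 − 53637 = 7958 W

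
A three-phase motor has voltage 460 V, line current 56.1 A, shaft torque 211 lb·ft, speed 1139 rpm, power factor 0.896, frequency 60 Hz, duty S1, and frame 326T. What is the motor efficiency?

τ = 211 lb·ft × 1.356 = 286.1 N·m
ω = 2π × 1139/60 = 119.3 rad/s; P_out = τω = 286.1 × 119.3 = 34132 W
P_in = √3·V_L·I_L·cosφ = 1.732 × 460 × 56.1 × 0.896 = 40048 W
η = P_out / P_in = 34132 / 40048 = 0.852 = 85.2%

85.2 %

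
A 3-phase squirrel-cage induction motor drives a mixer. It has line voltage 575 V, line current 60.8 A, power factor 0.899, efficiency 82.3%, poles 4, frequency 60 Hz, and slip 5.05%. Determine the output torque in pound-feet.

185 lb·ft

P_in = √3·V·I·cosφ = 1.732 × 575 × 60.8 × 0.899 = 54435 W
P_out = η·P_in = 0.823 × 54435 = 44800 W
n_s = 120×60/4 = 1800 rpm; n = 1800×(1−0.0505) = 1709 rpm
ω = 2π×1709/60 = 179 rad/s
τ = P_out/ω = 44800/179 = 250.3 N·m
In lb·ft: 250.3/1.356 = 185 lb·ft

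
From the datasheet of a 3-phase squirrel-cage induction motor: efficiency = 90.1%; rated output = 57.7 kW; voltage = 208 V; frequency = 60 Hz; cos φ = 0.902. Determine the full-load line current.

197 A

P_out = 57.7 kW = 57700 W
P_in = P_out / η = 57700 / 0.901 = 64040 W
I_L = P_in / (√3·V_L·cosφ) = 64040 / (1.732 × 208 × 0.902) = 197 A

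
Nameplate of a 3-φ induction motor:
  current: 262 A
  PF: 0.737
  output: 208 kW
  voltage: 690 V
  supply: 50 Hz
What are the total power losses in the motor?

P_in = √3·V·I·cosφ = 1.732×690×262×0.737 = 230763 W
P_out = 208000 W
Losses = P_in − P_out = 230763 − 208000 = 22763 W

22.8 kW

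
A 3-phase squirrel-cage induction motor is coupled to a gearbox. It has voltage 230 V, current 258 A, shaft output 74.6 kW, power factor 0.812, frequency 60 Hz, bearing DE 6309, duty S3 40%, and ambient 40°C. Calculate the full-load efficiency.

P_out = 74.6 kW = 74600 W
P_in = √3·V_L·I_L·cosφ = 1.732 × 230 × 258 × 0.812 = 83455 W
η = P_out / P_in = 74600 / 83455 = 0.894 = 89.4%

89.4 %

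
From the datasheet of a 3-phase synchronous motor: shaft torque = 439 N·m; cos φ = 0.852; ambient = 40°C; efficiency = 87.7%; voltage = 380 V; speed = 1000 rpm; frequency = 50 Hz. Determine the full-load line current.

ω = 2π×1000/60 = 104.7 rad/s; P_out = τω = 439 × 104.7 = 45963 W
P_in = P_out / η = 45963 / 0.877 = 52409 W
I_L = P_in / (√3·V_L·cosφ) = 52409 / (1.732 × 380 × 0.852) = 93.5 A

93.5 A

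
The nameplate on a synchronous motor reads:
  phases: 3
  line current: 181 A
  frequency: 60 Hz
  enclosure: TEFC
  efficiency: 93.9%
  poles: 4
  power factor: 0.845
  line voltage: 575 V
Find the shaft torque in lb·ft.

560 lb·ft

P_in = √3·V·I·cosφ = 1.732 × 575 × 181 × 0.845 = 152318 W
P_out = η·P_in = 0.939 × 152318 = 143027 W
n = n_s = 120×60/4 = 1800 rpm (synchronous)
ω = 2π×1800/60 = 188.5 rad/s
τ = P_out/ω = 143027/188.5 = 758.8 N·m
In lb·ft: 758.8/1.356 = 560 lb·ft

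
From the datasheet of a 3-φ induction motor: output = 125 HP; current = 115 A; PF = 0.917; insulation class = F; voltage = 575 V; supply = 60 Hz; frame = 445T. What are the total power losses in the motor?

P_in = √3·V·I·cosφ = 1.732×575×115×0.917 = 105023 W
P_out = 125×746 = 93250 W
Losses = P_in − P_out = 105023 − 93250 = 11773 W

11800 W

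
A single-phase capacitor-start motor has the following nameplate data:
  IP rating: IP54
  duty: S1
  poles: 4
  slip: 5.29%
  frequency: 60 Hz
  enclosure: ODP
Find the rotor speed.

n_s = 120f/p = 120×60/4 = 1800 rpm
n = n_s(1 − s) = 1800 × (1 − 0.0529) = 1705 rpm

1705 rpm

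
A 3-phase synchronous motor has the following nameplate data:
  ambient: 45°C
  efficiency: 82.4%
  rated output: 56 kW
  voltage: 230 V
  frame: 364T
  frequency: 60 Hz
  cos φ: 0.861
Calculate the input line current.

198 A

P_out = 56 kW = 56000 W
P_in = P_out / η = 56000 / 0.824 = 67961 W
I_L = P_in / (√3·V_L·cosφ) = 67961 / (1.732 × 230 × 0.861) = 198 A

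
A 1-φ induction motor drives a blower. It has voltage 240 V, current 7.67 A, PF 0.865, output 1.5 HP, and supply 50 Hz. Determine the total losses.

P_in = V·I·cosφ = 240×7.67×0.865 = 1592 W
P_out = 1.5×746 = 1119 W
Losses = P_in − P_out = 1592 − 1119 = 473 W

473 W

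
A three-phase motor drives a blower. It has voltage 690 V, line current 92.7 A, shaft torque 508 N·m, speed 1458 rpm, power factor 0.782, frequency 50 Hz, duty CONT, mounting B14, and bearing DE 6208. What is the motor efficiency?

89.5 %

ω = 2π × 1458/60 = 152.7 rad/s; P_out = τω = 508 × 152.7 = 77572 W
P_in = √3·V_L·I_L·cosφ = 1.732 × 690 × 92.7 × 0.782 = 86633 W
η = P_out / P_in = 77572 / 86633 = 0.895 = 89.5%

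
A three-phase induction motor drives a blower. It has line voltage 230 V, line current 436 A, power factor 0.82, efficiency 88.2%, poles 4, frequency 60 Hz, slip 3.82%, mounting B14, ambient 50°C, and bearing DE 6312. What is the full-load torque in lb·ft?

P_in = √3·V·I·cosφ = 1.732 × 230 × 436 × 0.82 = 142422 W
P_out = η·P_in = 0.882 × 142422 = 125616 W
n_s = 120×60/4 = 1800 rpm; n = 1800×(1−0.0382) = 1731 rpm
ω = 2π×1731/60 = 181.3 rad/s
τ = P_out/ω = 125616/181.3 = 692.9 N·m
In lb·ft: 692.9/1.356 = 511 lb·ft

511 lb·ft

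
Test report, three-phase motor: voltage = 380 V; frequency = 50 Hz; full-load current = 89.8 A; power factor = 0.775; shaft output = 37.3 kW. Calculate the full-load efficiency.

81.4 %

P_out = 37.3 kW = 37300 W
P_in = √3·V_L·I_L·cosφ = 1.732 × 380 × 89.8 × 0.775 = 45805 W
η = P_out / P_in = 37300 / 45805 = 0.814 = 81.4%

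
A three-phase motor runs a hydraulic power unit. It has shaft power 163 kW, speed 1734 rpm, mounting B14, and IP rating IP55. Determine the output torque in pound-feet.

ω = 2π × 1734/60 = 181.6 rad/s
τ = P/ω = 163000/181.6 = 897.6 N·m
In lb·ft: 897.6/1.356 = 662 lb·ft

662 lb·ft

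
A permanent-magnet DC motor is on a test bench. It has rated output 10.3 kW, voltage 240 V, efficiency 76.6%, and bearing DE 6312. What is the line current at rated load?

56 A

P_out = 10.3 kW = 10300 W
P_in = P_out / η = 10300 / 0.766 = 13446 W
I = P_in / V = 13446 / 240 = 56 A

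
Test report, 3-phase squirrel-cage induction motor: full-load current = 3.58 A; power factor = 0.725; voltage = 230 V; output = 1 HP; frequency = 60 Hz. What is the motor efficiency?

72.1 %

P_out = 1 × 746 = 746 W
P_in = √3·V_L·I_L·cosφ = 1.732 × 230 × 3.58 × 0.725 = 1034 W
η = P_out / P_in = 746 / 1034 = 0.721 = 72.1%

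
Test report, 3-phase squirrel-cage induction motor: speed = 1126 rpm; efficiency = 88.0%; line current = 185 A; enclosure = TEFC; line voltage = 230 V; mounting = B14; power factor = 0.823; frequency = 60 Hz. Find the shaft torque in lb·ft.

P_in = √3·V·I·cosφ = 1.732 × 230 × 185 × 0.823 = 60652 W
P_out = η·P_in = 0.88 × 60652 = 53374 W
n = 1126 rpm
ω = 2π×1126/60 = 117.9 rad/s
τ = P_out/ω = 53374/117.9 = 452.7 N·m
In lb·ft: 452.7/1.356 = 334 lb·ft

334 lb·ft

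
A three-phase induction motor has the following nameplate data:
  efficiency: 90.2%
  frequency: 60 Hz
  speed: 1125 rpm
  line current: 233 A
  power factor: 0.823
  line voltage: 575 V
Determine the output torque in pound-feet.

P_in = √3·V·I·cosφ = 1.732 × 575 × 233 × 0.823 = 190973 W
P_out = η·P_in = 0.902 × 190973 = 172258 W
n = 1125 rpm
ω = 2π×1125/60 = 117.8 rad/s
τ = P_out/ω = 172258/117.8 = 1462 N·m
In lb·ft: 1462/1.356 = 1080 lb·ft

1080 lb·ft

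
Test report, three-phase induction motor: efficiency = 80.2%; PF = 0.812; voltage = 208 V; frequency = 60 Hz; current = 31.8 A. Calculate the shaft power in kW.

P_in = √3·V·I·cosφ = 1.732 × 208 × 31.8 × 0.812 = 9302 W
P_out = η·P_in = 0.802 × 9302 = 7460 W

7.46 kW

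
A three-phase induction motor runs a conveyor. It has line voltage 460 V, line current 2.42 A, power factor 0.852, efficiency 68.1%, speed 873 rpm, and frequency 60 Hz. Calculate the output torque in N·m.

12.2 N·m

P_in = √3·V·I·cosφ = 1.732 × 460 × 2.42 × 0.852 = 1643 W
P_out = η·P_in = 0.681 × 1643 = 1119 W
n = 873 rpm
ω = 2π×873/60 = 91.42 rad/s
τ = P_out/ω = 1119/91.42 = 12.2 N·m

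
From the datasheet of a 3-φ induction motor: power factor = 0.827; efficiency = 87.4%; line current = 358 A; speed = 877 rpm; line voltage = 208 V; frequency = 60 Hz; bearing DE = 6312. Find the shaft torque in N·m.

1020 N·m

P_in = √3·V·I·cosφ = 1.732 × 208 × 358 × 0.827 = 106660 W
P_out = η·P_in = 0.874 × 106660 = 93221 W
n = 877 rpm
ω = 2π×877/60 = 91.84 rad/s
τ = P_out/ω = 93221/91.84 = 1020 N·m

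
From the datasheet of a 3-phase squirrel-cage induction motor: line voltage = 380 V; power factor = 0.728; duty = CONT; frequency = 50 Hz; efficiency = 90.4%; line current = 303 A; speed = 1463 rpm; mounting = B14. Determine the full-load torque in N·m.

857 N·m

P_in = √3·V·I·cosφ = 1.732 × 380 × 303 × 0.728 = 145180 W
P_out = η·P_in = 0.904 × 145180 = 131243 W
n = 1463 rpm
ω = 2π×1463/60 = 153.2 rad/s
τ = P_out/ω = 131243/153.2 = 857 N·m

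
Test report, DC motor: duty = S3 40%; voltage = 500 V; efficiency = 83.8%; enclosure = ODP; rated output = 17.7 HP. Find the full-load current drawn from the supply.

P_out = 17.7 × 746 = 13204 W
P_in = P_out / η = 13204 / 0.838 = 15757 W
I = P_in / V = 15757 / 500 = 31.5 A

31.5 A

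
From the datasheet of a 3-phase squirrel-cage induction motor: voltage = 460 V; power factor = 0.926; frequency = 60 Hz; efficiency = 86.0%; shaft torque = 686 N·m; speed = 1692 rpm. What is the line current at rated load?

192 A

ω = 2π×1692/60 = 177.2 rad/s; P_out = τω = 686 × 177.2 = 121559 W
P_in = P_out / η = 121559 / 0.860 = 141348 W
I_L = P_in / (√3·V_L·cosφ) = 141348 / (1.732 × 460 × 0.926) = 192 A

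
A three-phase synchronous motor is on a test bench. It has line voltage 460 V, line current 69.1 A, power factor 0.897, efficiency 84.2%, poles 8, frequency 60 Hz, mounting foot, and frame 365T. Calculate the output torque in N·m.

P_in = √3·V·I·cosφ = 1.732 × 460 × 69.1 × 0.897 = 49383 W
P_out = η·P_in = 0.842 × 49383 = 41580 W
n = n_s = 120×60/8 = 900 rpm (synchronous)
ω = 2π×900/60 = 94.25 rad/s
τ = P_out/ω = 41580/94.25 = 441 N·m

441 N·m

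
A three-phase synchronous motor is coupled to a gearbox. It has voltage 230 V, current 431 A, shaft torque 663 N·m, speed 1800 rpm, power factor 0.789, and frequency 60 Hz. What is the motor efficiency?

ω = 2π × 1800/60 = 188.5 rad/s; P_out = τω = 663 × 188.5 = 124976 W
P_in = √3·V_L·I_L·cosφ = 1.732 × 230 × 431 × 0.789 = 135466 W
η = P_out / P_in = 124976 / 135466 = 0.923 = 92.3%

92.3 %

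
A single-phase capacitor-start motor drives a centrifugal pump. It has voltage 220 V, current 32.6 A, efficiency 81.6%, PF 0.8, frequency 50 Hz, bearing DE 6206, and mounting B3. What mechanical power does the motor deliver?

4.68 kW

P_in = V·I·cosφ = 220 × 32.6 × 0.8 = 5738 W
P_out = η·P_in = 0.816 × 5738 = 4682 W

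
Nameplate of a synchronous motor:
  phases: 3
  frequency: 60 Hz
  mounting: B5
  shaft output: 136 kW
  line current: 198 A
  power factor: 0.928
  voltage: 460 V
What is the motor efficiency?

92.9 %

P_out = 136 kW = 136000 W
P_in = √3·V_L·I_L·cosφ = 1.732 × 460 × 198 × 0.928 = 146393 W
η = P_out / P_in = 136000 / 146393 = 0.929 = 92.9%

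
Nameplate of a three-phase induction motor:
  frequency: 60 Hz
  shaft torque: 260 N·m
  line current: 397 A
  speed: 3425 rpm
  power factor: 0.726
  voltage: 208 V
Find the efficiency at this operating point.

ω = 2π × 3425/60 = 358.7 rad/s; P_out = τω = 260 × 358.7 = 93262 W
P_in = √3·V_L·I_L·cosφ = 1.732 × 208 × 397 × 0.726 = 103834 W
η = P_out / P_in = 93262 / 103834 = 0.898 = 89.8%

89.8 %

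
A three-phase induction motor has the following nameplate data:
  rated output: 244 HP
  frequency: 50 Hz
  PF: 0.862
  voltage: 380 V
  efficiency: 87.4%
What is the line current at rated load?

P_out = 244 × 746 = 182024 W
P_in = P_out / η = 182024 / 0.874 = 208265 W
I_L = P_in / (√3·V_L·cosφ) = 208265 / (1.732 × 380 × 0.862) = 367 A

367 A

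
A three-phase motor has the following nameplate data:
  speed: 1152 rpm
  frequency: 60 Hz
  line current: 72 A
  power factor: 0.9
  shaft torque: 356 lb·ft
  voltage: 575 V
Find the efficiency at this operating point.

τ = 356 lb·ft × 1.356 = 482.7 N·m
ω = 2π × 1152/60 = 120.6 rad/s; P_out = τω = 482.7 × 120.6 = 58214 W
P_in = √3·V_L·I_L·cosφ = 1.732 × 575 × 72 × 0.9 = 64534 W
η = P_out / P_in = 58214 / 64534 = 0.902 = 90.2%

90.2 %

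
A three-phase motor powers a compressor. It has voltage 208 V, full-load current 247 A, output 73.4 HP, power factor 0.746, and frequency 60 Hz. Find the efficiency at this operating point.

82.5 %

P_out = 73.4 × 746 = 54756 W
P_in = √3·V_L·I_L·cosφ = 1.732 × 208 × 247 × 0.746 = 66381 W
η = P_out / P_in = 54756 / 66381 = 0.825 = 82.5%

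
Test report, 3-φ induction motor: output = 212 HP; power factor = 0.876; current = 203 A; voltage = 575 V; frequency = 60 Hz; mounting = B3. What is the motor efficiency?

89.3 %

P_out = 212 × 746 = 158152 W
P_in = √3·V_L·I_L·cosφ = 1.732 × 575 × 203 × 0.876 = 177099 W
η = P_out / P_in = 158152 / 177099 = 0.893 = 89.3%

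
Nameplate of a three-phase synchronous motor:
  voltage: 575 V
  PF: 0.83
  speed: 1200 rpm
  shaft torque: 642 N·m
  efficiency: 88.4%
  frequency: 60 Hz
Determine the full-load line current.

110 A

ω = 2π×1200/60 = 125.7 rad/s; P_out = τω = 642 × 125.7 = 80699 W
P_in = P_out / η = 80699 / 0.884 = 91288 W
I_L = P_in / (√3·V_L·cosφ) = 91288 / (1.732 × 575 × 0.83) = 110 A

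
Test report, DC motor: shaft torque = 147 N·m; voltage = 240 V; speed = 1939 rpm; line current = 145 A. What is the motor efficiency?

ω = 2π × 1939/60 = 203.1 rad/s; P_out = τω = 147 × 203.1 = 29856 W
P_in = V·I = 240 × 145 = 34800 W
η = P_out / P_in = 29856 / 34800 = 0.858 = 85.8%

85.8 %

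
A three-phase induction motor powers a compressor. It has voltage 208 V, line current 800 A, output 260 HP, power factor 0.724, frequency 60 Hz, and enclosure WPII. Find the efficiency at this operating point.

93.0 %

P_out = 260 × 746 = 193960 W
P_in = √3·V_L·I_L·cosφ = 1.732 × 208 × 800 × 0.724 = 208660 W
η = P_out / P_in = 193960 / 208660 = 0.930 = 93.0%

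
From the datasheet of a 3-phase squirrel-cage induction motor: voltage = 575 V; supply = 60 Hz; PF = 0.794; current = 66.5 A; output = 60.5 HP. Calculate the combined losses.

7.45 kW

P_in = √3·V·I·cosφ = 1.732×575×66.5×0.794 = 52585 W
P_out = 60.5×746 = 45133 W
Losses = P_in − P_out = 52585 − 45133 = 7452 W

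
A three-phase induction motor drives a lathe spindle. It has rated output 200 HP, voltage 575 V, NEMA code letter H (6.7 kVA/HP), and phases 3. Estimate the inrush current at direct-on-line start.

S_LR = 6.7 × 200 = 1340 kVA
I_LR = S_LR/(√3·V_L) = 1340000/(1.732×575) = 1350 A

1350 A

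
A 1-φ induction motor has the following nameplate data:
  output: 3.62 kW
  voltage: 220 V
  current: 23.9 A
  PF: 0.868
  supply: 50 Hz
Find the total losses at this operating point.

944 W

P_in = V·I·cosφ = 220×23.9×0.868 = 4564 W
P_out = 3620 W
Losses = P_in − P_out = 4564 − 3620 = 944 W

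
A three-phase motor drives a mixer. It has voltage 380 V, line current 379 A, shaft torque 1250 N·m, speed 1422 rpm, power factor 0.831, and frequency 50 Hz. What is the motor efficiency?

ω = 2π × 1422/60 = 148.9 rad/s; P_out = τω = 1250 × 148.9 = 186125 W
P_in = √3·V_L·I_L·cosφ = 1.732 × 380 × 379 × 0.831 = 207287 W
η = P_out / P_in = 186125 / 207287 = 0.898 = 89.8%

89.8 %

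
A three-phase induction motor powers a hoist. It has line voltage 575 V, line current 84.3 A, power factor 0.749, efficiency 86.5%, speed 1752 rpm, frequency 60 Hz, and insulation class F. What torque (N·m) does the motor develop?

P_in = √3·V·I·cosφ = 1.732 × 575 × 84.3 × 0.749 = 62882 W
P_out = η·P_in = 0.865 × 62882 = 54393 W
n = 1752 rpm
ω = 2π×1752/60 = 183.5 rad/s
τ = P_out/ω = 54393/183.5 = 296 N·m

296 N·m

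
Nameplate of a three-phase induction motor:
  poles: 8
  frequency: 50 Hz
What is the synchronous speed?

750 rpm

n_s = 120f/p = 120×50/8 = 750 rpm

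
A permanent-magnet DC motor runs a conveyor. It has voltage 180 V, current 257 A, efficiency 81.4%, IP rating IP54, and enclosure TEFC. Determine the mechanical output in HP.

P_in = V·I = 180 × 257 = 46260 W
P_out = η·P_in = 0.814 × 46260 = 37656 W
= 37656/746 = 50.5 HP

50.5 HP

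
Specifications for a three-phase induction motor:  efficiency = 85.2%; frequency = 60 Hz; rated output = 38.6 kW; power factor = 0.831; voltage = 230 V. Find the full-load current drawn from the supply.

137 A

P_out = 38.6 kW = 38600 W
P_in = P_out / η = 38600 / 0.852 = 45305 W
I_L = P_in / (√3·V_L·cosφ) = 45305 / (1.732 × 230 × 0.831) = 137 A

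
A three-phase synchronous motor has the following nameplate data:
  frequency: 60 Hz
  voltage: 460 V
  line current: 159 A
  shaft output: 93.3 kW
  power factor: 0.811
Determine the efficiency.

P_out = 93.3 kW = 93300 W
P_in = √3·V_L·I_L·cosφ = 1.732 × 460 × 159 × 0.811 = 102736 W
η = P_out / P_in = 93300 / 102736 = 0.908 = 90.8%

90.8 %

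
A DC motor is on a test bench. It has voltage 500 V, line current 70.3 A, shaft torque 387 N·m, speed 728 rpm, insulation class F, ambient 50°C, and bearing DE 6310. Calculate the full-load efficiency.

83.9 %

ω = 2π × 728/60 = 76.24 rad/s; P_out = τω = 387 × 76.24 = 29505 W
P_in = V·I = 500 × 70.3 = 35150 W
η = P_out / P_in = 29505 / 35150 = 0.839 = 83.9%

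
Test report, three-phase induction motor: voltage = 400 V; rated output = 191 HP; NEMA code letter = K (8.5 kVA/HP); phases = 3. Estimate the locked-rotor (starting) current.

2340 A

S_LR = 8.5 × 191 = 1623.5 kVA
I_LR = S_LR/(√3·V_L) = 1623500/(1.732×400) = 2340 A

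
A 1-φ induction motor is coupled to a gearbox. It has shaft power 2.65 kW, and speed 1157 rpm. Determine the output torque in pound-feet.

16.1 lb·ft

ω = 2π × 1157/60 = 121.2 rad/s
τ = P/ω = 2650/121.2 = 21.86 N·m
In lb·ft: 21.86/1.356 = 16.1 lb·ft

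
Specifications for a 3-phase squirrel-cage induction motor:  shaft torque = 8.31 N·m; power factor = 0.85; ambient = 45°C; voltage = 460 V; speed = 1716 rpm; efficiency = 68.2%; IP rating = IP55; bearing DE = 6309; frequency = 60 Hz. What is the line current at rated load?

ω = 2π×1716/60 = 179.7 rad/s; P_out = τω = 8.31 × 179.7 = 1493 W
P_in = P_out / η = 1493 / 0.682 = 2189 W
I_L = P_in / (√3·V_L·cosφ) = 2189 / (1.732 × 460 × 0.85) = 3.23 A

3.23 A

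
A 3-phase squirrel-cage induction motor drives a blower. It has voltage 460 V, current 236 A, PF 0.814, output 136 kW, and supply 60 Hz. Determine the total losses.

P_in = √3·V·I·cosφ = 1.732×460×236×0.814 = 153053 W
P_out = 136000 W
Losses = P_in − P_out = 153053 − 136000 = 17053 W

17.1 kW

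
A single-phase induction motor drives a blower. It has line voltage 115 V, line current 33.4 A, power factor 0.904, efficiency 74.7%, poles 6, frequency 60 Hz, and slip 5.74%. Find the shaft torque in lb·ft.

P_in = V·I·cosφ = 115 × 33.4 × 0.904 = 3472 W
P_out = η·P_in = 0.747 × 3472 = 2594 W
n_s = 120×60/6 = 1200 rpm; n = 1200×(1−0.0574) = 1131 rpm
ω = 2π×1131/60 = 118.4 rad/s
τ = P_out/ω = 2594/118.4 = 21.91 N·m
In lb·ft: 21.91/1.356 = 16.2 lb·ft

16.2 lb·ft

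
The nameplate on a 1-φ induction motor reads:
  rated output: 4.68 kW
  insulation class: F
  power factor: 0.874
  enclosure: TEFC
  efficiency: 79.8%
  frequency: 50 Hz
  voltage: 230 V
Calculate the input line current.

P_out = 4.68 kW = 4680 W
P_in = P_out / η = 4680 / 0.798 = 5865 W
I = P_in / (V·cosφ) = 5865 / (230 × 0.874) = 29.2 A

29.2 A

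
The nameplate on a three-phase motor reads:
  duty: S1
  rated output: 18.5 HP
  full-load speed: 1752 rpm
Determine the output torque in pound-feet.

55.5 lb·ft

P_out = 18.5 × 746 = 13801 W
ω = 2π × 1752/60 = 183.5 rad/s
τ = P_out/ω = 13801/183.5 = 75.21 N·m
In lb·ft: 75.21/1.356 = 55.5 lb·ft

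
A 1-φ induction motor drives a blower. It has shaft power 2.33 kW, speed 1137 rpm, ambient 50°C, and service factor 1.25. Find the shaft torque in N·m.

ω = 2π × 1137/60 = 119.1 rad/s
τ = P/ω = 2330/119.1 = 19.6 N·m

19.6 N·m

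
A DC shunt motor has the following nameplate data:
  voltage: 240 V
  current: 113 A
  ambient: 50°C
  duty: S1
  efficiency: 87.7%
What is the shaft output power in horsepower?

P_in = V·I = 240 × 113 = 27120 W
P_out = η·P_in = 0.877 × 27120 = 23784 W
= 23784/746 = 31.9 HP

31.9 HP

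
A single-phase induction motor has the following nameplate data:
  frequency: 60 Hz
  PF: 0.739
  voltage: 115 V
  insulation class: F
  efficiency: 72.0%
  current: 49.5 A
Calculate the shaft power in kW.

3.03 kW

P_in = V·I·cosφ = 115 × 49.5 × 0.739 = 4207 W
P_out = η·P_in = 0.72 × 4207 = 3029 W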